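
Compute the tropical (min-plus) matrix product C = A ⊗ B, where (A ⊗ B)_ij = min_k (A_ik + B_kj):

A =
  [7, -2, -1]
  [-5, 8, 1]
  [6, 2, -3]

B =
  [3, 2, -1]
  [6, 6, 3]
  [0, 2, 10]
A ⊗ B =
  [-1, 1, 1]
  [-2, -3, -6]
  [-3, -1, 5]

Apply the min-plus product entry-by-entry:
  C[0][0] = min over k of (A[0][0] + B[0][0] = 7 + 3 = 10, A[0][1] + B[1][0] = -2 + 6 = 4, A[0][2] + B[2][0] = -1 + 0 = -1) = -1 (attained at k = 2)
  C[0][1] = min over k of (A[0][0] + B[0][1] = 7 + 2 = 9, A[0][1] + B[1][1] = -2 + 6 = 4, A[0][2] + B[2][1] = -1 + 2 = 1) = 1 (attained at k = 2)
  C[0][2] = min over k of (A[0][0] + B[0][2] = 7 + -1 = 6, A[0][1] + B[1][2] = -2 + 3 = 1, A[0][2] + B[2][2] = -1 + 10 = 9) = 1 (attained at k = 1)
  C[1][0] = min over k of (A[1][0] + B[0][0] = -5 + 3 = -2, A[1][1] + B[1][0] = 8 + 6 = 14, A[1][2] + B[2][0] = 1 + 0 = 1) = -2 (attained at k = 0)
  C[1][1] = min over k of (A[1][0] + B[0][1] = -5 + 2 = -3, A[1][1] + B[1][1] = 8 + 6 = 14, A[1][2] + B[2][1] = 1 + 2 = 3) = -3 (attained at k = 0)
  C[1][2] = min over k of (A[1][0] + B[0][2] = -5 + -1 = -6, A[1][1] + B[1][2] = 8 + 3 = 11, A[1][2] + B[2][2] = 1 + 10 = 11) = -6 (attained at k = 0)
  C[2][0] = min over k of (A[2][0] + B[0][0] = 6 + 3 = 9, A[2][1] + B[1][0] = 2 + 6 = 8, A[2][2] + B[2][0] = -3 + 0 = -3) = -3 (attained at k = 2)
  C[2][1] = min over k of (A[2][0] + B[0][1] = 6 + 2 = 8, A[2][1] + B[1][1] = 2 + 6 = 8, A[2][2] + B[2][1] = -3 + 2 = -1) = -1 (attained at k = 2)
  C[2][2] = min over k of (A[2][0] + B[0][2] = 6 + -1 = 5, A[2][1] + B[1][2] = 2 + 3 = 5, A[2][2] + B[2][2] = -3 + 10 = 7) = 5 (attained at k = 0)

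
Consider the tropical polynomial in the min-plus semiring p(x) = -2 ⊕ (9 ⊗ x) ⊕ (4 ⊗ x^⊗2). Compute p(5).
p(5) = -2

A tropical monomial a ⊗ x^⊗i evaluates to a + i · x. Evaluating each term at x = 5:
  Term 0 contributes -2 + 0 · 5 = -2
  Term 1 contributes 9 + 1 · 5 = 14
  Term 2 contributes 4 + 2 · 5 = 14
p(5) = ⊕ of these = min[-2, 14, 14] = -2.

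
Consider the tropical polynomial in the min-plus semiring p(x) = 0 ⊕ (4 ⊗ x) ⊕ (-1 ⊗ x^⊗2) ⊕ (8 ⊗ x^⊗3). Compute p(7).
p(7) = 0

A tropical monomial a ⊗ x^⊗i evaluates to a + i · x. Evaluating each term at x = 7:
  Term 0 contributes 0 + 0 · 7 = 0
  Term 1 contributes 4 + 1 · 7 = 11
  Term 2 contributes -1 + 2 · 7 = 13
  Term 3 contributes 8 + 3 · 7 = 29
p(7) = ⊕ of these = min[0, 11, 13, 29] = 0.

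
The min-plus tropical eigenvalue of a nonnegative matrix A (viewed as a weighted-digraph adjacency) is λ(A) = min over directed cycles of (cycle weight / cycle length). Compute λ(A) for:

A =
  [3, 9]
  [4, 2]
λ(A) = 2

Enumerate directed cycles and compute their means (weight / length). Sample:
  cycle 0 → 0: weight = 3, length = 1, mean = 3/1 ≈ 3.000
  cycle 1 → 1: weight = 2, length = 1, mean = 2/1 ≈ 2.000
  cycle 0 → 1 → 0: weight = 13, length = 2, mean = 13/2 ≈ 6.500
  cycle 1 → 0 → 1: weight = 13, length = 2, mean = 13/2 ≈ 6.500
Minimum mean = 2.000, attained e.g. along the cycle 1 → 1 with weight 2 and length 1. So λ(A) = 2/1 = 2.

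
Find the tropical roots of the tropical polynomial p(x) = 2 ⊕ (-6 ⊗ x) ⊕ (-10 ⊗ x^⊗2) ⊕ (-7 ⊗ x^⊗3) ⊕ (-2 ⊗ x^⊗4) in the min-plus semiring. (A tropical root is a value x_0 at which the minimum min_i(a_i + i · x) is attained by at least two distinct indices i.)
Roots: {-5, -3, 4, 8}

Each tropical root is a break point of the lower envelope of the lines y = a_i + i · x (there are 5 lines, with slopes 0, 1, ..., 4). Only the lines that attain the minimum somewhere contribute to roots; other lines are dominated. Here the surviving (envelope) indices are i = 4, i = 3, i = 2, i = 1, i = 0.
Intersections between consecutive envelope lines give the roots: for adjacent envelope indices i < j the intersection is x = (a_i − a_j) / (j − i). Reading off the sorted break points: {-5, -3, 4, 8}.
Verification: at each break x_0, at least two indices attain the minimum of min_i(a_i + i · x_0).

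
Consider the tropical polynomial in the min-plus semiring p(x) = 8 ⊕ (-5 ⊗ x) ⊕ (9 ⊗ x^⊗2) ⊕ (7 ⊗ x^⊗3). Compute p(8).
p(8) = 3

A tropical monomial a ⊗ x^⊗i evaluates to a + i · x. Evaluating each term at x = 8:
  Term 0 contributes 8 + 0 · 8 = 8
  Term 1 contributes -5 + 1 · 8 = 3
  Term 2 contributes 9 + 2 · 8 = 25
  Term 3 contributes 7 + 3 · 8 = 31
p(8) = ⊕ of these = min[8, 3, 25, 31] = 3.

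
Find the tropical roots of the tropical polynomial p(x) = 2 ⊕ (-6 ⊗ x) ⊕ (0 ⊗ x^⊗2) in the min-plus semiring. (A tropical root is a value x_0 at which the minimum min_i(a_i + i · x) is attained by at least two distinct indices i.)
Roots: {-6, 8}

Each tropical root is a break point of the lower envelope of the lines y = a_i + i · x (there are 3 lines, with slopes 0, 1, ..., 2). Only the lines that attain the minimum somewhere contribute to roots; other lines are dominated. Here the surviving (envelope) indices are i = 2, i = 1, i = 0.
Intersections between consecutive envelope lines give the roots: for adjacent envelope indices i < j the intersection is x = (a_i − a_j) / (j − i). Reading off the sorted break points: {-6, 8}.
Verification: at each break x_0, at least two indices attain the minimum of min_i(a_i + i · x_0).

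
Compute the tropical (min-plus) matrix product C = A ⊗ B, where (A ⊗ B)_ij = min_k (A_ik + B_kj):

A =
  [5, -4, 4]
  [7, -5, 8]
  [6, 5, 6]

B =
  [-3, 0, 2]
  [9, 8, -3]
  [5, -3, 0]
A ⊗ B =
  [2, 1, -7]
  [4, 3, -8]
  [3, 3, 2]

Apply the min-plus product entry-by-entry:
  C[0][0] = min over k of (A[0][0] + B[0][0] = 5 + -3 = 2, A[0][1] + B[1][0] = -4 + 9 = 5, A[0][2] + B[2][0] = 4 + 5 = 9) = 2 (attained at k = 0)
  C[0][1] = min over k of (A[0][0] + B[0][1] = 5 + 0 = 5, A[0][1] + B[1][1] = -4 + 8 = 4, A[0][2] + B[2][1] = 4 + -3 = 1) = 1 (attained at k = 2)
  C[0][2] = min over k of (A[0][0] + B[0][2] = 5 + 2 = 7, A[0][1] + B[1][2] = -4 + -3 = -7, A[0][2] + B[2][2] = 4 + 0 = 4) = -7 (attained at k = 1)
  C[1][0] = min over k of (A[1][0] + B[0][0] = 7 + -3 = 4, A[1][1] + B[1][0] = -5 + 9 = 4, A[1][2] + B[2][0] = 8 + 5 = 13) = 4 (attained at k = 0)
  C[1][1] = min over k of (A[1][0] + B[0][1] = 7 + 0 = 7, A[1][1] + B[1][1] = -5 + 8 = 3, A[1][2] + B[2][1] = 8 + -3 = 5) = 3 (attained at k = 1)
  C[1][2] = min over k of (A[1][0] + B[0][2] = 7 + 2 = 9, A[1][1] + B[1][2] = -5 + -3 = -8, A[1][2] + B[2][2] = 8 + 0 = 8) = -8 (attained at k = 1)
  C[2][0] = min over k of (A[2][0] + B[0][0] = 6 + -3 = 3, A[2][1] + B[1][0] = 5 + 9 = 14, A[2][2] + B[2][0] = 6 + 5 = 11) = 3 (attained at k = 0)
  C[2][1] = min over k of (A[2][0] + B[0][1] = 6 + 0 = 6, A[2][1] + B[1][1] = 5 + 8 = 13, A[2][2] + B[2][1] = 6 + -3 = 3) = 3 (attained at k = 2)
  C[2][2] = min over k of (A[2][0] + B[0][2] = 6 + 2 = 8, A[2][1] + B[1][2] = 5 + -3 = 2, A[2][2] + B[2][2] = 6 + 0 = 6) = 2 (attained at k = 1)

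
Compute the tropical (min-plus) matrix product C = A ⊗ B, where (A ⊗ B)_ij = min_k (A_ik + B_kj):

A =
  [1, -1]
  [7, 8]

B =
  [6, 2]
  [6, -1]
A ⊗ B =
  [5, -2]
  [13, 7]

Apply the min-plus product entry-by-entry:
  C[0][0] = min over k of (A[0][0] + B[0][0] = 1 + 6 = 7, A[0][1] + B[1][0] = -1 + 6 = 5) = 5 (attained at k = 1)
  C[0][1] = min over k of (A[0][0] + B[0][1] = 1 + 2 = 3, A[0][1] + B[1][1] = -1 + -1 = -2) = -2 (attained at k = 1)
  C[1][0] = min over k of (A[1][0] + B[0][0] = 7 + 6 = 13, A[1][1] + B[1][0] = 8 + 6 = 14) = 13 (attained at k = 0)
  C[1][1] = min over k of (A[1][0] + B[0][1] = 7 + 2 = 9, A[1][1] + B[1][1] = 8 + -1 = 7) = 7 (attained at k = 1)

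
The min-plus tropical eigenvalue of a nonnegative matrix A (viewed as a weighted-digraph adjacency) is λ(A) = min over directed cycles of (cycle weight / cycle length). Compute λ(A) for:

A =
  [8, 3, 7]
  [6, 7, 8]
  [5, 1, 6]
λ(A) = 9/2

Enumerate directed cycles and compute their means (weight / length). Sample:
  cycle 0 → 0: weight = 8, length = 1, mean = 8/1 ≈ 8.000
  cycle 1 → 1: weight = 7, length = 1, mean = 7/1 ≈ 7.000
  cycle 2 → 2: weight = 6, length = 1, mean = 6/1 ≈ 6.000
  cycle 0 → 1 → 0: weight = 9, length = 2, mean = 9/2 ≈ 4.500
  cycle 0 → 2 → 0: weight = 12, length = 2, mean = 12/2 ≈ 6.000
  cycle 1 → 0 → 1: weight = 9, length = 2, mean = 9/2 ≈ 4.500
Minimum mean = 4.500, attained e.g. along the cycle 0 → 1 → 0 with weight 9 and length 2. So λ(A) = 9/2 = 9/2.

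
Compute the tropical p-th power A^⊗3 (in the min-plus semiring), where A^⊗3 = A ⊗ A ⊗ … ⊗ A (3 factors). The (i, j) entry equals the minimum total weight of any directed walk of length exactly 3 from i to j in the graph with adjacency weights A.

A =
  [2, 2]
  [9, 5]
A^⊗3 =
  [6, 6]
  [13, 13]

Each entry (A^⊗3)_ij equals the minimum over all length-3 walks i = v_0 → v_1 → … → v_3 = j of Σ_t A[v_t][v_{t+1}]. For example, for (i, j) = (0, 1) we minimise over 4 possible intermediate vertex sequences; the minimum is 6, attained along the walk 0 → 0 → 0 → 1.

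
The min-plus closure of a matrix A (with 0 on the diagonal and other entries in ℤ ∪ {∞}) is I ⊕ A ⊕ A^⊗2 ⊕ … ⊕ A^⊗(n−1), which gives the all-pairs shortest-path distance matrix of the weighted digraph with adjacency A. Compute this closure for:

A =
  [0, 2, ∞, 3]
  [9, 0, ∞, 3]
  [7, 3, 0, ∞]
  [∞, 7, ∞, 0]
Closure =
  [0, 2, ∞, 3]
  [9, 0, ∞, 3]
  [7, 3, 0, 6]
  [16, 7, ∞, 0]

This is the Floyd-Warshall all-pairs shortest-path computation. For each intermediate vertex k = 0, 1, …, 3, update dist[i][j] ← min(dist[i][j], dist[i][k] + dist[k][j]). The final matrix gives, for each (i, j), the minimum total weight of any directed path from i to j (possibly empty when i = j).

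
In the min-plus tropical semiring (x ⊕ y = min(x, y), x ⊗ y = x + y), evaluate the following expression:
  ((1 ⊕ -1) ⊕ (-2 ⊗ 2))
((1 ⊕ -1) ⊕ (-2 ⊗ 2)) = -1

Expand innermost to outermost. Recall ⊕ takes the minimum of its arguments and ⊗ takes their sum. Working out the expression ((1 ⊕ -1) ⊕ (-2 ⊗ 2)) gives -1.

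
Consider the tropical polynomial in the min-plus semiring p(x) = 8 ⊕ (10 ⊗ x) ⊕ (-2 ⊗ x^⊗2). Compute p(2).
p(2) = 2

A tropical monomial a ⊗ x^⊗i evaluates to a + i · x. Evaluating each term at x = 2:
  Term 0 contributes 8 + 0 · 2 = 8
  Term 1 contributes 10 + 1 · 2 = 12
  Term 2 contributes -2 + 2 · 2 = 2
p(2) = ⊕ of these = min[8, 12, 2] = 2.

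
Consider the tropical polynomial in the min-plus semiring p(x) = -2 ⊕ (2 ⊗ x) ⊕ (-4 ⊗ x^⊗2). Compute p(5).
p(5) = -2

A tropical monomial a ⊗ x^⊗i evaluates to a + i · x. Evaluating each term at x = 5:
  Term 0 contributes -2 + 0 · 5 = -2
  Term 1 contributes 2 + 1 · 5 = 7
  Term 2 contributes -4 + 2 · 5 = 6
p(5) = ⊕ of these = min[-2, 7, 6] = -2.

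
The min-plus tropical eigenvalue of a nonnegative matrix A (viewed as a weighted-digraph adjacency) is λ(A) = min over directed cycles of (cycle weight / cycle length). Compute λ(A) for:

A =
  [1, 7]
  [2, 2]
λ(A) = 1

Enumerate directed cycles and compute their means (weight / length). Sample:
  cycle 0 → 0: weight = 1, length = 1, mean = 1/1 ≈ 1.000
  cycle 1 → 1: weight = 2, length = 1, mean = 2/1 ≈ 2.000
  cycle 0 → 1 → 0: weight = 9, length = 2, mean = 9/2 ≈ 4.500
  cycle 1 → 0 → 1: weight = 9, length = 2, mean = 9/2 ≈ 4.500
Minimum mean = 1.000, attained e.g. along the cycle 0 → 0 with weight 1 and length 1. So λ(A) = 1/1 = 1.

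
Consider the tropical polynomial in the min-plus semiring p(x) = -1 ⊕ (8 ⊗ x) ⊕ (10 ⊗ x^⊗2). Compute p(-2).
p(-2) = -1

A tropical monomial a ⊗ x^⊗i evaluates to a + i · x. Evaluating each term at x = -2:
  Term 0 contributes -1 + 0 · -2 = -1
  Term 1 contributes 8 + 1 · -2 = 6
  Term 2 contributes 10 + 2 · -2 = 6
p(-2) = ⊕ of these = min[-1, 6, 6] = -1.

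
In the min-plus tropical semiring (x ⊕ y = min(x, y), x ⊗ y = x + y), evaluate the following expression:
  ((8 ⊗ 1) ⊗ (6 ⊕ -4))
((8 ⊗ 1) ⊗ (6 ⊕ -4)) = 5

Expand innermost to outermost. Recall ⊕ takes the minimum of its arguments and ⊗ takes their sum. Working out the expression ((8 ⊗ 1) ⊗ (6 ⊕ -4)) gives 5.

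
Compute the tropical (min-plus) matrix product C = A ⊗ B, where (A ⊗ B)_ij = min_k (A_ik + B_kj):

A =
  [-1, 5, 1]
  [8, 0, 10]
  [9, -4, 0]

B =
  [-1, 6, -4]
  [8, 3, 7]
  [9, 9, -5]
A ⊗ B =
  [-2, 5, -5]
  [7, 3, 4]
  [4, -1, -5]

Apply the min-plus product entry-by-entry:
  C[0][0] = min over k of (A[0][0] + B[0][0] = -1 + -1 = -2, A[0][1] + B[1][0] = 5 + 8 = 13, A[0][2] + B[2][0] = 1 + 9 = 10) = -2 (attained at k = 0)
  C[0][1] = min over k of (A[0][0] + B[0][1] = -1 + 6 = 5, A[0][1] + B[1][1] = 5 + 3 = 8, A[0][2] + B[2][1] = 1 + 9 = 10) = 5 (attained at k = 0)
  C[0][2] = min over k of (A[0][0] + B[0][2] = -1 + -4 = -5, A[0][1] + B[1][2] = 5 + 7 = 12, A[0][2] + B[2][2] = 1 + -5 = -4) = -5 (attained at k = 0)
  C[1][0] = min over k of (A[1][0] + B[0][0] = 8 + -1 = 7, A[1][1] + B[1][0] = 0 + 8 = 8, A[1][2] + B[2][0] = 10 + 9 = 19) = 7 (attained at k = 0)
  C[1][1] = min over k of (A[1][0] + B[0][1] = 8 + 6 = 14, A[1][1] + B[1][1] = 0 + 3 = 3, A[1][2] + B[2][1] = 10 + 9 = 19) = 3 (attained at k = 1)
  C[1][2] = min over k of (A[1][0] + B[0][2] = 8 + -4 = 4, A[1][1] + B[1][2] = 0 + 7 = 7, A[1][2] + B[2][2] = 10 + -5 = 5) = 4 (attained at k = 0)
  C[2][0] = min over k of (A[2][0] + B[0][0] = 9 + -1 = 8, A[2][1] + B[1][0] = -4 + 8 = 4, A[2][2] + B[2][0] = 0 + 9 = 9) = 4 (attained at k = 1)
  C[2][1] = min over k of (A[2][0] + B[0][1] = 9 + 6 = 15, A[2][1] + B[1][1] = -4 + 3 = -1, A[2][2] + B[2][1] = 0 + 9 = 9) = -1 (attained at k = 1)
  C[2][2] = min over k of (A[2][0] + B[0][2] = 9 + -4 = 5, A[2][1] + B[1][2] = -4 + 7 = 3, A[2][2] + B[2][2] = 0 + -5 = -5) = -5 (attained at k = 2)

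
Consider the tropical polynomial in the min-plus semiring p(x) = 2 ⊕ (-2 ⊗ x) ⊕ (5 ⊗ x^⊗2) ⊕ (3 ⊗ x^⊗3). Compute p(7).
p(7) = 2

A tropical monomial a ⊗ x^⊗i evaluates to a + i · x. Evaluating each term at x = 7:
  Term 0 contributes 2 + 0 · 7 = 2
  Term 1 contributes -2 + 1 · 7 = 5
  Term 2 contributes 5 + 2 · 7 = 19
  Term 3 contributes 3 + 3 · 7 = 24
p(7) = ⊕ of these = min[2, 5, 19, 24] = 2.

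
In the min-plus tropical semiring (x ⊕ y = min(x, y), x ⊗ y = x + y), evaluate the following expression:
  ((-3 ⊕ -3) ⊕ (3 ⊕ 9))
((-3 ⊕ -3) ⊕ (3 ⊕ 9)) = -3

Expand innermost to outermost. Recall ⊕ takes the minimum of its arguments and ⊗ takes their sum. Working out the expression ((-3 ⊕ -3) ⊕ (3 ⊕ 9)) gives -3.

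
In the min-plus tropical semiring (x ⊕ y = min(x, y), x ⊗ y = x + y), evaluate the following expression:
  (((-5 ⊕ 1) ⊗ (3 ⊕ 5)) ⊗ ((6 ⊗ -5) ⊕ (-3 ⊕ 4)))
(((-5 ⊕ 1) ⊗ (3 ⊕ 5)) ⊗ ((6 ⊗ -5) ⊕ (-3 ⊕ 4))) = -5

Expand innermost to outermost. Recall ⊕ takes the minimum of its arguments and ⊗ takes their sum. Working out the expression (((-5 ⊕ 1) ⊗ (3 ⊕ 5)) ⊗ ((6 ⊗ -5) ⊕ (-3 ⊕ 4))) gives -5.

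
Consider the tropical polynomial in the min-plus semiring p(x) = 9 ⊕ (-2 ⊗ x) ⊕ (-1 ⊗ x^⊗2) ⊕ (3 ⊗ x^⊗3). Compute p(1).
p(1) = -1

A tropical monomial a ⊗ x^⊗i evaluates to a + i · x. Evaluating each term at x = 1:
  Term 0 contributes 9 + 0 · 1 = 9
  Term 1 contributes -2 + 1 · 1 = -1
  Term 2 contributes -1 + 2 · 1 = 1
  Term 3 contributes 3 + 3 · 1 = 6
p(1) = ⊕ of these = min[9, -1, 1, 6] = -1.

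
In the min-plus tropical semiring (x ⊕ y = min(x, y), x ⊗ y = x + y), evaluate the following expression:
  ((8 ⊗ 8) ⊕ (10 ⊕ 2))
((8 ⊗ 8) ⊕ (10 ⊕ 2)) = 2

Expand innermost to outermost. Recall ⊕ takes the minimum of its arguments and ⊗ takes their sum. Working out the expression ((8 ⊗ 8) ⊕ (10 ⊕ 2)) gives 2.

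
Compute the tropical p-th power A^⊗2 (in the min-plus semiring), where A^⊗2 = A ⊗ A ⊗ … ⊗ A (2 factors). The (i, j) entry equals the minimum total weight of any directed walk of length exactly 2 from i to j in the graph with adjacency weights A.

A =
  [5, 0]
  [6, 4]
A^⊗2 =
  [6, 4]
  [10, 6]

Each entry (A^⊗2)_ij equals the minimum over all length-2 walks i = v_0 → v_1 → … → v_2 = j of Σ_t A[v_t][v_{t+1}]. For example, for (i, j) = (0, 1) we minimise over 2 possible intermediate vertex sequences; the minimum is 4, attained along the walk 0 → 1 → 1.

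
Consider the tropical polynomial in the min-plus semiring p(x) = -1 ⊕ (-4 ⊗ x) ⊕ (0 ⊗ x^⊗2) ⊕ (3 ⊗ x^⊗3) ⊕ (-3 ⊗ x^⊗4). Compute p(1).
p(1) = -3

A tropical monomial a ⊗ x^⊗i evaluates to a + i · x. Evaluating each term at x = 1:
  Term 0 contributes -1 + 0 · 1 = -1
  Term 1 contributes -4 + 1 · 1 = -3
  Term 2 contributes 0 + 2 · 1 = 2
  Term 3 contributes 3 + 3 · 1 = 6
  Term 4 contributes -3 + 4 · 1 = 1
p(1) = ⊕ of these = min[-1, -3, 2, 6, 1] = -3.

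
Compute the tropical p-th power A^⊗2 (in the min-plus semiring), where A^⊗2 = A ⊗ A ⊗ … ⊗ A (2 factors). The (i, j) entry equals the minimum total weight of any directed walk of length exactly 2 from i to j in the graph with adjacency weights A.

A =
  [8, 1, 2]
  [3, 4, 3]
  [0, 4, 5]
A^⊗2 =
  [2, 5, 4]
  [3, 4, 5]
  [5, 1, 2]

Each entry (A^⊗2)_ij equals the minimum over all length-2 walks i = v_0 → v_1 → … → v_2 = j of Σ_t A[v_t][v_{t+1}]. For example, for (i, j) = (0, 2) we minimise over 3 possible intermediate vertex sequences; the minimum is 4, attained along the walk 0 → 1 → 2.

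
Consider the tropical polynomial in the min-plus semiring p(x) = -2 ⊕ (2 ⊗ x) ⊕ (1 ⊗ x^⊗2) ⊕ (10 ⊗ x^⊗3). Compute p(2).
p(2) = -2

A tropical monomial a ⊗ x^⊗i evaluates to a + i · x. Evaluating each term at x = 2:
  Term 0 contributes -2 + 0 · 2 = -2
  Term 1 contributes 2 + 1 · 2 = 4
  Term 2 contributes 1 + 2 · 2 = 5
  Term 3 contributes 10 + 3 · 2 = 16
p(2) = ⊕ of these = min[-2, 4, 5, 16] = -2.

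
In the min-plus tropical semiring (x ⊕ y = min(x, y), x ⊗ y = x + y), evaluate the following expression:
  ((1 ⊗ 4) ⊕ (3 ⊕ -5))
((1 ⊗ 4) ⊕ (3 ⊕ -5)) = -5

Expand innermost to outermost. Recall ⊕ takes the minimum of its arguments and ⊗ takes their sum. Working out the expression ((1 ⊗ 4) ⊕ (3 ⊕ -5)) gives -5.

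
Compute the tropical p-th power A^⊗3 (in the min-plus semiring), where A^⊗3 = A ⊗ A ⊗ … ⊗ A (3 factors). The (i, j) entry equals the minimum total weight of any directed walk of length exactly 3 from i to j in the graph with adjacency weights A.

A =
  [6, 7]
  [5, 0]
A^⊗3 =
  [12, 7]
  [5, 0]

Each entry (A^⊗3)_ij equals the minimum over all length-3 walks i = v_0 → v_1 → … → v_3 = j of Σ_t A[v_t][v_{t+1}]. For example, for (i, j) = (0, 1) we minimise over 4 possible intermediate vertex sequences; the minimum is 7, attained along the walk 0 → 1 → 1 → 1.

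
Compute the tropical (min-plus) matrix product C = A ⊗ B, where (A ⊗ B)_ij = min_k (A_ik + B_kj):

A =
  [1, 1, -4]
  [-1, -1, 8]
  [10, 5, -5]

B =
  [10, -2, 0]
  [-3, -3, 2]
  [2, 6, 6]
A ⊗ B =
  [-2, -2, 1]
  [-4, -4, -1]
  [-3, 1, 1]

Apply the min-plus product entry-by-entry:
  C[0][0] = min over k of (A[0][0] + B[0][0] = 1 + 10 = 11, A[0][1] + B[1][0] = 1 + -3 = -2, A[0][2] + B[2][0] = -4 + 2 = -2) = -2 (attained at k = 1)
  C[0][1] = min over k of (A[0][0] + B[0][1] = 1 + -2 = -1, A[0][1] + B[1][1] = 1 + -3 = -2, A[0][2] + B[2][1] = -4 + 6 = 2) = -2 (attained at k = 1)
  C[0][2] = min over k of (A[0][0] + B[0][2] = 1 + 0 = 1, A[0][1] + B[1][2] = 1 + 2 = 3, A[0][2] + B[2][2] = -4 + 6 = 2) = 1 (attained at k = 0)
  C[1][0] = min over k of (A[1][0] + B[0][0] = -1 + 10 = 9, A[1][1] + B[1][0] = -1 + -3 = -4, A[1][2] + B[2][0] = 8 + 2 = 10) = -4 (attained at k = 1)
  C[1][1] = min over k of (A[1][0] + B[0][1] = -1 + -2 = -3, A[1][1] + B[1][1] = -1 + -3 = -4, A[1][2] + B[2][1] = 8 + 6 = 14) = -4 (attained at k = 1)
  C[1][2] = min over k of (A[1][0] + B[0][2] = -1 + 0 = -1, A[1][1] + B[1][2] = -1 + 2 = 1, A[1][2] + B[2][2] = 8 + 6 = 14) = -1 (attained at k = 0)
  C[2][0] = min over k of (A[2][0] + B[0][0] = 10 + 10 = 20, A[2][1] + B[1][0] = 5 + -3 = 2, A[2][2] + B[2][0] = -5 + 2 = -3) = -3 (attained at k = 2)
  C[2][1] = min over k of (A[2][0] + B[0][1] = 10 + -2 = 8, A[2][1] + B[1][1] = 5 + -3 = 2, A[2][2] + B[2][1] = -5 + 6 = 1) = 1 (attained at k = 2)
  C[2][2] = min over k of (A[2][0] + B[0][2] = 10 + 0 = 10, A[2][1] + B[1][2] = 5 + 2 = 7, A[2][2] + B[2][2] = -5 + 6 = 1) = 1 (attained at k = 2)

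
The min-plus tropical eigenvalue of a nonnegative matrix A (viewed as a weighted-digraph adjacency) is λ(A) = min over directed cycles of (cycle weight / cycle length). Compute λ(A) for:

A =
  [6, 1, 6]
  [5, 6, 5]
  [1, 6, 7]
λ(A) = 7/3

Enumerate directed cycles and compute their means (weight / length). Sample:
  cycle 0 → 0: weight = 6, length = 1, mean = 6/1 ≈ 6.000
  cycle 1 → 1: weight = 6, length = 1, mean = 6/1 ≈ 6.000
  cycle 2 → 2: weight = 7, length = 1, mean = 7/1 ≈ 7.000
  cycle 0 → 1 → 0: weight = 6, length = 2, mean = 6/2 ≈ 3.000
  cycle 0 → 2 → 0: weight = 7, length = 2, mean = 7/2 ≈ 3.500
  cycle 1 → 0 → 1: weight = 6, length = 2, mean = 6/2 ≈ 3.000
Minimum mean = 2.333, attained e.g. along the cycle 0 → 1 → 2 → 0 with weight 7 and length 3. So λ(A) = 7/3 = 7/3.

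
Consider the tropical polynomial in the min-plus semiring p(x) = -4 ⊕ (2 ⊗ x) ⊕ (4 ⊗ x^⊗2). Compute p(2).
p(2) = -4

A tropical monomial a ⊗ x^⊗i evaluates to a + i · x. Evaluating each term at x = 2:
  Term 0 contributes -4 + 0 · 2 = -4
  Term 1 contributes 2 + 1 · 2 = 4
  Term 2 contributes 4 + 2 · 2 = 8
p(2) = ⊕ of these = min[-4, 4, 8] = -4.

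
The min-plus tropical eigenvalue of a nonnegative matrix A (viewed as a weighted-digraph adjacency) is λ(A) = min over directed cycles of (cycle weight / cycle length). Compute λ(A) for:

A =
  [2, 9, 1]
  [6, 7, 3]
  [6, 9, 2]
λ(A) = 2

Enumerate directed cycles and compute their means (weight / length). Sample:
  cycle 0 → 0: weight = 2, length = 1, mean = 2/1 ≈ 2.000
  cycle 1 → 1: weight = 7, length = 1, mean = 7/1 ≈ 7.000
  cycle 2 → 2: weight = 2, length = 1, mean = 2/1 ≈ 2.000
  cycle 0 → 1 → 0: weight = 15, length = 2, mean = 15/2 ≈ 7.500
  cycle 0 → 2 → 0: weight = 7, length = 2, mean = 7/2 ≈ 3.500
  cycle 1 → 0 → 1: weight = 15, length = 2, mean = 15/2 ≈ 7.500
Minimum mean = 2.000, attained e.g. along the cycle 0 → 0 with weight 2 and length 1. So λ(A) = 2/1 = 2.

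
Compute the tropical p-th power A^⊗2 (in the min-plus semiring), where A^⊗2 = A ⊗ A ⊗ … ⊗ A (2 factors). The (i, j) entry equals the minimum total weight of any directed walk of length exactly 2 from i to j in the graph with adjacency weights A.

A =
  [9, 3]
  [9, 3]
A^⊗2 =
  [12, 6]
  [12, 6]

Each entry (A^⊗2)_ij equals the minimum over all length-2 walks i = v_0 → v_1 → … → v_2 = j of Σ_t A[v_t][v_{t+1}]. For example, for (i, j) = (0, 1) we minimise over 2 possible intermediate vertex sequences; the minimum is 6, attained along the walk 0 → 1 → 1.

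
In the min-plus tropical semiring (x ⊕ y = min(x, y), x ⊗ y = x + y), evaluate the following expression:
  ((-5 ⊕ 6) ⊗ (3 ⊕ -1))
((-5 ⊕ 6) ⊗ (3 ⊕ -1)) = -6

Expand innermost to outermost. Recall ⊕ takes the minimum of its arguments and ⊗ takes their sum. Working out the expression ((-5 ⊕ 6) ⊗ (3 ⊕ -1)) gives -6.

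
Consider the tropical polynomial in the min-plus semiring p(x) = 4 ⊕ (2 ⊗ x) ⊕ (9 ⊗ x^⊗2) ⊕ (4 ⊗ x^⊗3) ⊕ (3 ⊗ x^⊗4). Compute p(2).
p(2) = 4

A tropical monomial a ⊗ x^⊗i evaluates to a + i · x. Evaluating each term at x = 2:
  Term 0 contributes 4 + 0 · 2 = 4
  Term 1 contributes 2 + 1 · 2 = 4
  Term 2 contributes 9 + 2 · 2 = 13
  Term 3 contributes 4 + 3 · 2 = 10
  Term 4 contributes 3 + 4 · 2 = 11
p(2) = ⊕ of these = min[4, 4, 13, 10, 11] = 4.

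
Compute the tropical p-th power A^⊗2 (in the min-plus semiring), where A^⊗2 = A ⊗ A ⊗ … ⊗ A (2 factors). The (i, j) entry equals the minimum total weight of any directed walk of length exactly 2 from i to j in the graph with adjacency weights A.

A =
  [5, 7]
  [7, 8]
A^⊗2 =
  [10, 12]
  [12, 14]

Each entry (A^⊗2)_ij equals the minimum over all length-2 walks i = v_0 → v_1 → … → v_2 = j of Σ_t A[v_t][v_{t+1}]. For example, for (i, j) = (0, 1) we minimise over 2 possible intermediate vertex sequences; the minimum is 12, attained along the walk 0 → 0 → 1.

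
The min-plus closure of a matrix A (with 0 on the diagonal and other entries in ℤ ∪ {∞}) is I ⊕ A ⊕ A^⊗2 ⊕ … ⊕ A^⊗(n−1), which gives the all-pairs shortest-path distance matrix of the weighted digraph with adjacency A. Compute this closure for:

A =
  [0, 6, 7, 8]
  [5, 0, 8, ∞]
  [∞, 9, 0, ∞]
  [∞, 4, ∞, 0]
Closure =
  [0, 6, 7, 8]
  [5, 0, 8, 13]
  [14, 9, 0, 22]
  [9, 4, 12, 0]

This is the Floyd-Warshall all-pairs shortest-path computation. For each intermediate vertex k = 0, 1, …, 3, update dist[i][j] ← min(dist[i][j], dist[i][k] + dist[k][j]). The final matrix gives, for each (i, j), the minimum total weight of any directed path from i to j (possibly empty when i = j).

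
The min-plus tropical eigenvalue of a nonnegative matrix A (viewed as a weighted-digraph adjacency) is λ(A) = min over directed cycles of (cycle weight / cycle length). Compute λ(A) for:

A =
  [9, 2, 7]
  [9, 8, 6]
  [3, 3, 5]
λ(A) = 11/3

Enumerate directed cycles and compute their means (weight / length). Sample:
  cycle 0 → 0: weight = 9, length = 1, mean = 9/1 ≈ 9.000
  cycle 1 → 1: weight = 8, length = 1, mean = 8/1 ≈ 8.000
  cycle 2 → 2: weight = 5, length = 1, mean = 5/1 ≈ 5.000
  cycle 0 → 1 → 0: weight = 11, length = 2, mean = 11/2 ≈ 5.500
  cycle 0 → 2 → 0: weight = 10, length = 2, mean = 10/2 ≈ 5.000
  cycle 1 → 0 → 1: weight = 11, length = 2, mean = 11/2 ≈ 5.500
Minimum mean = 3.667, attained e.g. along the cycle 0 → 1 → 2 → 0 with weight 11 and length 3. So λ(A) = 11/3 = 11/3.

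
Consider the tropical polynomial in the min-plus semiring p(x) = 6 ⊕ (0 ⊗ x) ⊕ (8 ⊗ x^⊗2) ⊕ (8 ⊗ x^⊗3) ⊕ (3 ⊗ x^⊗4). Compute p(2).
p(2) = 2

A tropical monomial a ⊗ x^⊗i evaluates to a + i · x. Evaluating each term at x = 2:
  Term 0 contributes 6 + 0 · 2 = 6
  Term 1 contributes 0 + 1 · 2 = 2
  Term 2 contributes 8 + 2 · 2 = 12
  Term 3 contributes 8 + 3 · 2 = 14
  Term 4 contributes 3 + 4 · 2 = 11
p(2) = ⊕ of these = min[6, 2, 12, 14, 11] = 2.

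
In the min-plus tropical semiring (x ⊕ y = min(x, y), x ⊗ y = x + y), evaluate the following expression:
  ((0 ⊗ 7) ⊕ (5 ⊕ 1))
((0 ⊗ 7) ⊕ (5 ⊕ 1)) = 1

Expand innermost to outermost. Recall ⊕ takes the minimum of its arguments and ⊗ takes their sum. Working out the expression ((0 ⊗ 7) ⊕ (5 ⊕ 1)) gives 1.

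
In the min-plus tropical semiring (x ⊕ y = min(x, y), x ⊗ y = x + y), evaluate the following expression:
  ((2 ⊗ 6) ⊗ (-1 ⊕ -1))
((2 ⊗ 6) ⊗ (-1 ⊕ -1)) = 7

Expand innermost to outermost. Recall ⊕ takes the minimum of its arguments and ⊗ takes their sum. Working out the expression ((2 ⊗ 6) ⊗ (-1 ⊕ -1)) gives 7.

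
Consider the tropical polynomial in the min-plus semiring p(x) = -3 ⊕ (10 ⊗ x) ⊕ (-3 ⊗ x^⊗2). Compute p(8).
p(8) = -3

A tropical monomial a ⊗ x^⊗i evaluates to a + i · x. Evaluating each term at x = 8:
  Term 0 contributes -3 + 0 · 8 = -3
  Term 1 contributes 10 + 1 · 8 = 18
  Term 2 contributes -3 + 2 · 8 = 13
p(8) = ⊕ of these = min[-3, 18, 13] = -3.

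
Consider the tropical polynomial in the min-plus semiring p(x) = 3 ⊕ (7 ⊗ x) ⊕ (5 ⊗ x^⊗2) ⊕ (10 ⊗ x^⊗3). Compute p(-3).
p(-3) = -1

A tropical monomial a ⊗ x^⊗i evaluates to a + i · x. Evaluating each term at x = -3:
  Term 0 contributes 3 + 0 · -3 = 3
  Term 1 contributes 7 + 1 · -3 = 4
  Term 2 contributes 5 + 2 · -3 = -1
  Term 3 contributes 10 + 3 · -3 = 1
p(-3) = ⊕ of these = min[3, 4, -1, 1] = -1.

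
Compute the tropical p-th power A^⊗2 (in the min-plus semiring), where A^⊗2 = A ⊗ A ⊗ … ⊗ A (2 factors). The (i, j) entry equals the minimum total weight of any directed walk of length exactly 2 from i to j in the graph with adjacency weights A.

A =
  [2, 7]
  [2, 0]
A^⊗2 =
  [4, 7]
  [2, 0]

Each entry (A^⊗2)_ij equals the minimum over all length-2 walks i = v_0 → v_1 → … → v_2 = j of Σ_t A[v_t][v_{t+1}]. For example, for (i, j) = (0, 1) we minimise over 2 possible intermediate vertex sequences; the minimum is 7, attained along the walk 0 → 1 → 1.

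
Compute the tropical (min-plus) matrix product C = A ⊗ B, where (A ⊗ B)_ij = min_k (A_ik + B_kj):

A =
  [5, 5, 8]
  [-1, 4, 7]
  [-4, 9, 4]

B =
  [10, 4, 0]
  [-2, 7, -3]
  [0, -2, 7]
A ⊗ B =
  [3, 6, 2]
  [2, 3, -1]
  [4, 0, -4]

Apply the min-plus product entry-by-entry:
  C[0][0] = min over k of (A[0][0] + B[0][0] = 5 + 10 = 15, A[0][1] + B[1][0] = 5 + -2 = 3, A[0][2] + B[2][0] = 8 + 0 = 8) = 3 (attained at k = 1)
  C[0][1] = min over k of (A[0][0] + B[0][1] = 5 + 4 = 9, A[0][1] + B[1][1] = 5 + 7 = 12, A[0][2] + B[2][1] = 8 + -2 = 6) = 6 (attained at k = 2)
  C[0][2] = min over k of (A[0][0] + B[0][2] = 5 + 0 = 5, A[0][1] + B[1][2] = 5 + -3 = 2, A[0][2] + B[2][2] = 8 + 7 = 15) = 2 (attained at k = 1)
  C[1][0] = min over k of (A[1][0] + B[0][0] = -1 + 10 = 9, A[1][1] + B[1][0] = 4 + -2 = 2, A[1][2] + B[2][0] = 7 + 0 = 7) = 2 (attained at k = 1)
  C[1][1] = min over k of (A[1][0] + B[0][1] = -1 + 4 = 3, A[1][1] + B[1][1] = 4 + 7 = 11, A[1][2] + B[2][1] = 7 + -2 = 5) = 3 (attained at k = 0)
  C[1][2] = min over k of (A[1][0] + B[0][2] = -1 + 0 = -1, A[1][1] + B[1][2] = 4 + -3 = 1, A[1][2] + B[2][2] = 7 + 7 = 14) = -1 (attained at k = 0)
  C[2][0] = min over k of (A[2][0] + B[0][0] = -4 + 10 = 6, A[2][1] + B[1][0] = 9 + -2 = 7, A[2][2] + B[2][0] = 4 + 0 = 4) = 4 (attained at k = 2)
  C[2][1] = min over k of (A[2][0] + B[0][1] = -4 + 4 = 0, A[2][1] + B[1][1] = 9 + 7 = 16, A[2][2] + B[2][1] = 4 + -2 = 2) = 0 (attained at k = 0)
  C[2][2] = min over k of (A[2][0] + B[0][2] = -4 + 0 = -4, A[2][1] + B[1][2] = 9 + -3 = 6, A[2][2] + B[2][2] = 4 + 7 = 11) = -4 (attained at k = 0)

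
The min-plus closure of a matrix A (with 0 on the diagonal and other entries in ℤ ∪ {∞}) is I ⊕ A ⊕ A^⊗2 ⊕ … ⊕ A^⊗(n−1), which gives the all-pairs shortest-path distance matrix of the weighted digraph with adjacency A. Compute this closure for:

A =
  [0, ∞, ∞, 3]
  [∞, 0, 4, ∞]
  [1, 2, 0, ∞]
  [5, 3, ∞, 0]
Closure =
  [0, 6, 10, 3]
  [5, 0, 4, 8]
  [1, 2, 0, 4]
  [5, 3, 7, 0]

This is the Floyd-Warshall all-pairs shortest-path computation. For each intermediate vertex k = 0, 1, …, 3, update dist[i][j] ← min(dist[i][j], dist[i][k] + dist[k][j]). The final matrix gives, for each (i, j), the minimum total weight of any directed path from i to j (possibly empty when i = j).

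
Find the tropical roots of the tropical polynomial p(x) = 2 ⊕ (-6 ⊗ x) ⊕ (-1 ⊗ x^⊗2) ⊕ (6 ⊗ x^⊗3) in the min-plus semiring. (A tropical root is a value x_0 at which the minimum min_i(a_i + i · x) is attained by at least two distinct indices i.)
Roots: {-7, -5, 8}

Each tropical root is a break point of the lower envelope of the lines y = a_i + i · x (there are 4 lines, with slopes 0, 1, ..., 3). Only the lines that attain the minimum somewhere contribute to roots; other lines are dominated. Here the surviving (envelope) indices are i = 3, i = 2, i = 1, i = 0.
Intersections between consecutive envelope lines give the roots: for adjacent envelope indices i < j the intersection is x = (a_i − a_j) / (j − i). Reading off the sorted break points: {-7, -5, 8}.
Verification: at each break x_0, at least two indices attain the minimum of min_i(a_i + i · x_0).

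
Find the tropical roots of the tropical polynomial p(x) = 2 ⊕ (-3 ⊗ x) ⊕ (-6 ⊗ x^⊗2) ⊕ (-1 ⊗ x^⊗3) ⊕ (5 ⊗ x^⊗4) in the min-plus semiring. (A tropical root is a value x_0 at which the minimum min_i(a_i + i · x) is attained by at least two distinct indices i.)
Roots: {-6, -5, 3, 5}

Each tropical root is a break point of the lower envelope of the lines y = a_i + i · x (there are 5 lines, with slopes 0, 1, ..., 4). Only the lines that attain the minimum somewhere contribute to roots; other lines are dominated. Here the surviving (envelope) indices are i = 4, i = 3, i = 2, i = 1, i = 0.
Intersections between consecutive envelope lines give the roots: for adjacent envelope indices i < j the intersection is x = (a_i − a_j) / (j − i). Reading off the sorted break points: {-6, -5, 3, 5}.
Verification: at each break x_0, at least two indices attain the minimum of min_i(a_i + i · x_0).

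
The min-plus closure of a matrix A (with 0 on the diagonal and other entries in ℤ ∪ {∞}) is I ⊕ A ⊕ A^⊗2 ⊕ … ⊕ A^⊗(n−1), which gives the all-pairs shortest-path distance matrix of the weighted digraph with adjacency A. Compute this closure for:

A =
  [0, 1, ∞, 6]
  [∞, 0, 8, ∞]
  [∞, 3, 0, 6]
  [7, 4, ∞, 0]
Closure =
  [0, 1, 9, 6]
  [21, 0, 8, 14]
  [13, 3, 0, 6]
  [7, 4, 12, 0]

This is the Floyd-Warshall all-pairs shortest-path computation. For each intermediate vertex k = 0, 1, …, 3, update dist[i][j] ← min(dist[i][j], dist[i][k] + dist[k][j]). The final matrix gives, for each (i, j), the minimum total weight of any directed path from i to j (possibly empty when i = j).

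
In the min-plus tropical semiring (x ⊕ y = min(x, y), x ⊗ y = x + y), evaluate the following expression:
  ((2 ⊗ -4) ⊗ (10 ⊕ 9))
((2 ⊗ -4) ⊗ (10 ⊕ 9)) = 7

Expand innermost to outermost. Recall ⊕ takes the minimum of its arguments and ⊗ takes their sum. Working out the expression ((2 ⊗ -4) ⊗ (10 ⊕ 9)) gives 7.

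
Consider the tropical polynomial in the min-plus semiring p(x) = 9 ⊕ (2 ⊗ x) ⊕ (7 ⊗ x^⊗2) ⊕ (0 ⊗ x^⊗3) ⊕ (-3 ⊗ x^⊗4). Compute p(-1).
p(-1) = -7

A tropical monomial a ⊗ x^⊗i evaluates to a + i · x. Evaluating each term at x = -1:
  Term 0 contributes 9 + 0 · -1 = 9
  Term 1 contributes 2 + 1 · -1 = 1
  Term 2 contributes 7 + 2 · -1 = 5
  Term 3 contributes 0 + 3 · -1 = -3
  Term 4 contributes -3 + 4 · -1 = -7
p(-1) = ⊕ of these = min[9, 1, 5, -3, -7] = -7.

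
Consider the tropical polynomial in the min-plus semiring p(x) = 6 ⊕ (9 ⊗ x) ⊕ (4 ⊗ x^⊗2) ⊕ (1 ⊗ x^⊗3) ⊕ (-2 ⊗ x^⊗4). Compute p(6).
p(6) = 6

A tropical monomial a ⊗ x^⊗i evaluates to a + i · x. Evaluating each term at x = 6:
  Term 0 contributes 6 + 0 · 6 = 6
  Term 1 contributes 9 + 1 · 6 = 15
  Term 2 contributes 4 + 2 · 6 = 16
  Term 3 contributes 1 + 3 · 6 = 19
  Term 4 contributes -2 + 4 · 6 = 22
p(6) = ⊕ of these = min[6, 15, 16, 19, 22] = 6.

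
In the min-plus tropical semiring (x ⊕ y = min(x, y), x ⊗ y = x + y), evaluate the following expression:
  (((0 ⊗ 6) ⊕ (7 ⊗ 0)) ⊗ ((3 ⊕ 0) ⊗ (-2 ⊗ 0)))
(((0 ⊗ 6) ⊕ (7 ⊗ 0)) ⊗ ((3 ⊕ 0) ⊗ (-2 ⊗ 0))) = 4

Expand innermost to outermost. Recall ⊕ takes the minimum of its arguments and ⊗ takes their sum. Working out the expression (((0 ⊗ 6) ⊕ (7 ⊗ 0)) ⊗ ((3 ⊕ 0) ⊗ (-2 ⊗ 0))) gives 4.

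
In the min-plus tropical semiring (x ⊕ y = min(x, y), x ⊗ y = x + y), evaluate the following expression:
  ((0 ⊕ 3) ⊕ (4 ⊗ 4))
((0 ⊕ 3) ⊕ (4 ⊗ 4)) = 0

Expand innermost to outermost. Recall ⊕ takes the minimum of its arguments and ⊗ takes their sum. Working out the expression ((0 ⊕ 3) ⊕ (4 ⊗ 4)) gives 0.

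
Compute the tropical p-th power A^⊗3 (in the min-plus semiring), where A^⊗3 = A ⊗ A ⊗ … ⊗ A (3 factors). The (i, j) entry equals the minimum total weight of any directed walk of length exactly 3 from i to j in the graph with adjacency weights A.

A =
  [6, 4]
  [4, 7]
A^⊗3 =
  [14, 12]
  [12, 14]

Each entry (A^⊗3)_ij equals the minimum over all length-3 walks i = v_0 → v_1 → … → v_3 = j of Σ_t A[v_t][v_{t+1}]. For example, for (i, j) = (0, 1) we minimise over 4 possible intermediate vertex sequences; the minimum is 12, attained along the walk 0 → 1 → 0 → 1.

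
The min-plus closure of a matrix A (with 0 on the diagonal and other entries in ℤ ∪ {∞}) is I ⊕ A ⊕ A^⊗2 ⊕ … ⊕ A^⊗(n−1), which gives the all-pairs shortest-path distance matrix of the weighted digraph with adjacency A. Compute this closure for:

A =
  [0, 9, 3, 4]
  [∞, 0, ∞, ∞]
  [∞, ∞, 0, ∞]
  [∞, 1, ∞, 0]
Closure =
  [0, 5, 3, 4]
  [∞, 0, ∞, ∞]
  [∞, ∞, 0, ∞]
  [∞, 1, ∞, 0]

This is the Floyd-Warshall all-pairs shortest-path computation. For each intermediate vertex k = 0, 1, …, 3, update dist[i][j] ← min(dist[i][j], dist[i][k] + dist[k][j]). The final matrix gives, for each (i, j), the minimum total weight of any directed path from i to j (possibly empty when i = j).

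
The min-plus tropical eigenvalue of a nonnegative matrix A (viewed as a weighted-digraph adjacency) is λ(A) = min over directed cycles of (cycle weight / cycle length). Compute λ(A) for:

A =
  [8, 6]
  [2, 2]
λ(A) = 2

Enumerate directed cycles and compute their means (weight / length). Sample:
  cycle 0 → 0: weight = 8, length = 1, mean = 8/1 ≈ 8.000
  cycle 1 → 1: weight = 2, length = 1, mean = 2/1 ≈ 2.000
  cycle 0 → 1 → 0: weight = 8, length = 2, mean = 8/2 ≈ 4.000
  cycle 1 → 0 → 1: weight = 8, length = 2, mean = 8/2 ≈ 4.000
Minimum mean = 2.000, attained e.g. along the cycle 1 → 1 with weight 2 and length 1. So λ(A) = 2/1 = 2.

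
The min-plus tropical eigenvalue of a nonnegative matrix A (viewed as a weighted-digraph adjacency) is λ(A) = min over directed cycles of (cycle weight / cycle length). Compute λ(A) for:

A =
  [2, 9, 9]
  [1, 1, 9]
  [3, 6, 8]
λ(A) = 1

Enumerate directed cycles and compute their means (weight / length). Sample:
  cycle 0 → 0: weight = 2, length = 1, mean = 2/1 ≈ 2.000
  cycle 1 → 1: weight = 1, length = 1, mean = 1/1 ≈ 1.000
  cycle 2 → 2: weight = 8, length = 1, mean = 8/1 ≈ 8.000
  cycle 0 → 1 → 0: weight = 10, length = 2, mean = 10/2 ≈ 5.000
  cycle 0 → 2 → 0: weight = 12, length = 2, mean = 12/2 ≈ 6.000
  cycle 1 → 0 → 1: weight = 10, length = 2, mean = 10/2 ≈ 5.000
Minimum mean = 1.000, attained e.g. along the cycle 1 → 1 with weight 1 and length 1. So λ(A) = 1/1 = 1.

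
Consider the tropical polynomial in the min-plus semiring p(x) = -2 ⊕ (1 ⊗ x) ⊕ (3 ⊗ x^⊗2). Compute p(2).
p(2) = -2

A tropical monomial a ⊗ x^⊗i evaluates to a + i · x. Evaluating each term at x = 2:
  Term 0 contributes -2 + 0 · 2 = -2
  Term 1 contributes 1 + 1 · 2 = 3
  Term 2 contributes 3 + 2 · 2 = 7
p(2) = ⊕ of these = min[-2, 3, 7] = -2.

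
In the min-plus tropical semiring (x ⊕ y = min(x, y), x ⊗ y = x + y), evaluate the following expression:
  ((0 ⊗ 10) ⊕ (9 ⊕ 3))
((0 ⊗ 10) ⊕ (9 ⊕ 3)) = 3

Expand innermost to outermost. Recall ⊕ takes the minimum of its arguments and ⊗ takes their sum. Working out the expression ((0 ⊗ 10) ⊕ (9 ⊕ 3)) gives 3.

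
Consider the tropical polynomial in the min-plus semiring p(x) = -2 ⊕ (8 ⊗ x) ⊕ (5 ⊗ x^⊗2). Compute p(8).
p(8) = -2

A tropical monomial a ⊗ x^⊗i evaluates to a + i · x. Evaluating each term at x = 8:
  Term 0 contributes -2 + 0 · 8 = -2
  Term 1 contributes 8 + 1 · 8 = 16
  Term 2 contributes 5 + 2 · 8 = 21
p(8) = ⊕ of these = min[-2, 16, 21] = -2.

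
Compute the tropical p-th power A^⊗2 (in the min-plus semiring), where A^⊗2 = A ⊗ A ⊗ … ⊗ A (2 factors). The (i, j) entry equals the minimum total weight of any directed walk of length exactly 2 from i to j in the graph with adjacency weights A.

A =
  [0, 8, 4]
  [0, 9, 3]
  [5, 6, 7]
A^⊗2 =
  [0, 8, 4]
  [0, 8, 4]
  [5, 13, 9]

Each entry (A^⊗2)_ij equals the minimum over all length-2 walks i = v_0 → v_1 → … → v_2 = j of Σ_t A[v_t][v_{t+1}]. For example, for (i, j) = (0, 2) we minimise over 3 possible intermediate vertex sequences; the minimum is 4, attained along the walk 0 → 0 → 2.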